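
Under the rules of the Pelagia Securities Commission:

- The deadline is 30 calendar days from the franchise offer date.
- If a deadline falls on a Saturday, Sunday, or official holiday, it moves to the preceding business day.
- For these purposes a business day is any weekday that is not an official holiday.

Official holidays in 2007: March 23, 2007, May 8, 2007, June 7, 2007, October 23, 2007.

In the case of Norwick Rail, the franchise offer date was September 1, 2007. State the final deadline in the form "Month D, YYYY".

From September 1, 2007, 30 calendar days later is October 1, 2007.
October 1, 2007 is a Monday and not a listed holiday, so it stands.
Deadline: October 1, 2007.

October 1, 2007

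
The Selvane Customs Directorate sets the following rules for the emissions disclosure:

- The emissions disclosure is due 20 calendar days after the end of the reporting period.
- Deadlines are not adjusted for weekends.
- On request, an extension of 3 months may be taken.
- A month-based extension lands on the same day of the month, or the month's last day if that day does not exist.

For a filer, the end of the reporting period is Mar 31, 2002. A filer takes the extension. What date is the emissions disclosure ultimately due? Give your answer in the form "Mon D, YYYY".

Jul 20, 2002

Trigger date Mar 31, 2002 + 20 calendar days = Apr 20, 2002.
Apr 20, 2002 is a Saturday; no weekend or holiday adjustment applies.
Add 3 months to Apr 20, 2002: Jul 20, 2002.
Jul 20, 2002 falls on a Saturday. The rules make no weekend/holiday allowance, so it remains Jul 20, 2002.
Final deadline: Jul 20, 2002.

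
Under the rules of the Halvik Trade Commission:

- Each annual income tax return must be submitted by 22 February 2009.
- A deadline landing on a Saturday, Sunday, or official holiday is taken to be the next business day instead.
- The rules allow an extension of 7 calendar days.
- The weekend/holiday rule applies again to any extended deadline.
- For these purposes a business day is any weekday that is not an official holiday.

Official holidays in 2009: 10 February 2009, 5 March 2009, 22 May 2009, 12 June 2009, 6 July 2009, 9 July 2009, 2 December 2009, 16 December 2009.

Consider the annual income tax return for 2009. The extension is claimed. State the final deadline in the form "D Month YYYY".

2 March 2009

The statutory due date is 22 February 2009.
22 February 2009 falls on a Sunday. Rolling to the next business day gives 23 February 2009, a Monday.
Add the 7 calendar-day extension to 23 February 2009: 2 March 2009.
2 March 2009 falls on a Monday, which is a business day, so no adjustment is needed.
Deadline: 2 March 2009.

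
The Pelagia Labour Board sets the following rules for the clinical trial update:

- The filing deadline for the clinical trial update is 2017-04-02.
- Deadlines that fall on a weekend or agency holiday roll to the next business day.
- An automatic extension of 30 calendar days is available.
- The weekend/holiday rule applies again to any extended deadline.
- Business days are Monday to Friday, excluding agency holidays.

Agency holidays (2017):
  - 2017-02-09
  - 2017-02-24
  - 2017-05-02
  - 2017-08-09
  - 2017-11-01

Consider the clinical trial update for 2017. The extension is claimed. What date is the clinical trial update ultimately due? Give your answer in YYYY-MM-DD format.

Start from the fixed due date, 2017-04-02.
2017-04-02 falls on a Sunday. Rolling to the next business day gives 2017-04-03, a Monday.
Add the 30 calendar-day extension to 2017-04-03: 2017-05-03.
2017-05-03 is a Wednesday and not a listed holiday, so it stands.
So the filing is due 2017-05-03.

2017-05-03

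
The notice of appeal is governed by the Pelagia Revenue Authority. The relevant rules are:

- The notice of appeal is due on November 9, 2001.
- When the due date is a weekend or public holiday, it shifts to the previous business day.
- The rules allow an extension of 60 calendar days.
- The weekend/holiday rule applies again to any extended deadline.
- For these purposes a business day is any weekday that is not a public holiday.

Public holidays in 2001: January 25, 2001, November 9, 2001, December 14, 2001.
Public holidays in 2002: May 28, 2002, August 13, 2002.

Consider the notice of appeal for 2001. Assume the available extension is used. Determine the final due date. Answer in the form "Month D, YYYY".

January 7, 2002

The stated deadline is November 9, 2001.
November 9, 2001 is a listed holiday; the preceding business day is November 8, 2001 (Thursday).
Add the 60 calendar-day extension to November 8, 2001: January 7, 2002.
January 7, 2002 is a Monday and not a listed holiday, so it stands.
So the filing is due January 7, 2002.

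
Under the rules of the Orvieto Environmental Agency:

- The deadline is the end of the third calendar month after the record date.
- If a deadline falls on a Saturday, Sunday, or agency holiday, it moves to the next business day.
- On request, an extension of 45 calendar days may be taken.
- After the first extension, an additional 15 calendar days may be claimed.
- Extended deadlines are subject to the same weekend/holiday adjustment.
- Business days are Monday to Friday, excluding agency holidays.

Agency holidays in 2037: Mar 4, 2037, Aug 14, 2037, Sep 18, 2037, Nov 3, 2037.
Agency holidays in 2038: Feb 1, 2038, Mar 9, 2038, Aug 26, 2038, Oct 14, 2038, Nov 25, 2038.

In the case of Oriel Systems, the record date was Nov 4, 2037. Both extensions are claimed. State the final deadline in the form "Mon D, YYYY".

3 months after Nov 4, 2037 falls in February 2038; the last day of that month is Feb 28, 2038.
Feb 28, 2038 falls on a Sunday. Rolling to the next business day gives Mar 1, 2038, a Monday.
Applying the 45-calendar-day extension: Mar 1, 2038 + 45 days = Apr 15, 2038.
Apr 15, 2038 falls on a Thursday, which is a business day, so no adjustment is needed.
Add the 15 calendar-day extension to Apr 15, 2038: Apr 30, 2038.
Apr 30, 2038 falls on a Friday, which is a business day, so no adjustment is needed.
The final due date is Apr 30, 2038.

Apr 30, 2038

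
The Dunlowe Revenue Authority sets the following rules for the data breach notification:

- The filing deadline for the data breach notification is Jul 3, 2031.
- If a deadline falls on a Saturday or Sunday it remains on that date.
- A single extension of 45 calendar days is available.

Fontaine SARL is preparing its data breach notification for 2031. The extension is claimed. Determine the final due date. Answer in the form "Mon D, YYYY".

Aug 17, 2031

Start from the fixed due date, Jul 3, 2031.
No adjustment is made for weekends or holidays, so Jul 3, 2031 stands.
Applying the 45-calendar-day extension: Jul 3, 2031 + 45 days = Aug 17, 2031.
No adjustment is made for weekends or holidays, so Aug 17, 2031 stands.
Deadline: Aug 17, 2031.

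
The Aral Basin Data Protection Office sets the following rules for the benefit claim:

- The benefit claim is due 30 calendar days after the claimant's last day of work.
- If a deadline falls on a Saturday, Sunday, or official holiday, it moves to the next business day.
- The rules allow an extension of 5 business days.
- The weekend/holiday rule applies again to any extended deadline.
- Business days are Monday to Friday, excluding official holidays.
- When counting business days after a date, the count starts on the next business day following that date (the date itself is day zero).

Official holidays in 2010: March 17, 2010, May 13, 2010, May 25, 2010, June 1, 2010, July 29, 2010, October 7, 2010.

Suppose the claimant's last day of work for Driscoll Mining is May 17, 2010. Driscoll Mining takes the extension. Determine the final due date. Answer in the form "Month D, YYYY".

From May 17, 2010, 30 calendar days later is June 16, 2010.
June 16, 2010 is a Wednesday and not a listed holiday, so it stands.
The 5-business-day extension runs from June 16, 2010 to June 23, 2010.
Since June 23, 2010 is a Wednesday and not a holiday, the date is unchanged.
The final due date is June 23, 2010.

June 23, 2010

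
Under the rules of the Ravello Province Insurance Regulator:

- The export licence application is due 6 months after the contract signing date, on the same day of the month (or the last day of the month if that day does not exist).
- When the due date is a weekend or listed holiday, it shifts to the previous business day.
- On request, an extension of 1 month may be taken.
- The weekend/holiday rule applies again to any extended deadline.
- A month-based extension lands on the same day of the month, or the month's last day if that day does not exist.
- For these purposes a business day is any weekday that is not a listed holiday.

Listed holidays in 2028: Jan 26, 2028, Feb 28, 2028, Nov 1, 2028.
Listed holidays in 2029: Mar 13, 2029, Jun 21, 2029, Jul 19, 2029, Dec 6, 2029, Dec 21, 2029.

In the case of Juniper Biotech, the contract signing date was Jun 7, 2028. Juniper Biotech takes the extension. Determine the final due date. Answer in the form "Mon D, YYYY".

Moving 6 months forward from Jun 7, 2028 on the corresponding day gives Dec 7, 2028.
Dec 7, 2028 is a Thursday and not a listed holiday, so it stands.
The 1 month extension carries Dec 7, 2028 to Jan 7, 2029.
Because Jan 7, 2029 is a Sunday, the deadline becomes Jan 5, 2029 (Friday).
Deadline: Jan 5, 2029.

Jan 5, 2029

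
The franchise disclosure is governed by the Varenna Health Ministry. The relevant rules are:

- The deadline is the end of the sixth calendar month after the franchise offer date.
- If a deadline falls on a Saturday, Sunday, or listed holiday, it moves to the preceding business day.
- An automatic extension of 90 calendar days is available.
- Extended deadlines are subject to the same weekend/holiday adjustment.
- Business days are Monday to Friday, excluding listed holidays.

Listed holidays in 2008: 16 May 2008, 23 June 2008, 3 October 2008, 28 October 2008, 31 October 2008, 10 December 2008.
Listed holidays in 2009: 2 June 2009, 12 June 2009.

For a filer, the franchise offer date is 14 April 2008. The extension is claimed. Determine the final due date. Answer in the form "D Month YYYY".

The sixth month after 14 April 2008 is October 2008, whose last day is 31 October 2008.
31 October 2008 is a listed holiday; the preceding business day is 30 October 2008 (Thursday).
Add the 90 calendar-day extension to 30 October 2008: 28 January 2009.
28 January 2009 (Wednesday) is already a business day.
Deadline: 28 January 2009.

28 January 2009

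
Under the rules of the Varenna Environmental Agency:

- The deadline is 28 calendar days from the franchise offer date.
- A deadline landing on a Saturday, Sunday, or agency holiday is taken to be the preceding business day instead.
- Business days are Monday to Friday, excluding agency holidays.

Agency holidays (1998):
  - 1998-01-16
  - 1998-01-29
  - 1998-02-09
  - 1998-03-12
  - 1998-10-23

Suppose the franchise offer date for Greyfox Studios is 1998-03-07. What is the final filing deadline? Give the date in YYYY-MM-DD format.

1998-04-03

From 1998-03-07, 28 calendar days later is 1998-04-04.
1998-04-04 is a Saturday, so it moves to the preceding business day, 1998-04-03 (Friday).
Deadline: 1998-04-03.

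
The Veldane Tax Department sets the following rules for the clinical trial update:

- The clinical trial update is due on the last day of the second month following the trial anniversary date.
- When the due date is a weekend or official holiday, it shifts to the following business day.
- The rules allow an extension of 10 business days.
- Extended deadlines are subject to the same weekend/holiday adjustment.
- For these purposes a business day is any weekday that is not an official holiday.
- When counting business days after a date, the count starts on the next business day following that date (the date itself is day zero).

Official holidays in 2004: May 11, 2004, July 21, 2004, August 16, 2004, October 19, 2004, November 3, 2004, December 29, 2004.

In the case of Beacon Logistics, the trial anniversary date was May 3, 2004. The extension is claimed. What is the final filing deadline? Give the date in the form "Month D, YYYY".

The second month after May 3, 2004 is July 2004, whose last day is July 31, 2004.
July 31, 2004 is a Saturday, so it moves to the next business day, August 2, 2004 (Monday).
Applying the 10-business-day extension: 10 business days after August 2, 2004 is August 17, 2004.
August 17, 2004 is a Tuesday and not a listed holiday, so it stands.
The final due date is August 17, 2004.

August 17, 2004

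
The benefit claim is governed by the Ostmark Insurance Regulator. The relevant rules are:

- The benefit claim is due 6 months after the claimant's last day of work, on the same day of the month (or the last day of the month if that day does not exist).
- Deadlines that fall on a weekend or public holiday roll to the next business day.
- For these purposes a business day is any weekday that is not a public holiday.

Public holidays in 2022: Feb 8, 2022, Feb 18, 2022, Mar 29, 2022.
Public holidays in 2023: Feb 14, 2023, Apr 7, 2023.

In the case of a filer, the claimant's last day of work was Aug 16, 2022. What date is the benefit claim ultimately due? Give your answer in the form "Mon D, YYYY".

Feb 16, 2023

Moving 6 months forward from Aug 16, 2022 on the corresponding day gives Feb 16, 2023.
Feb 16, 2023 (Thursday) is already a business day.
So the filing is due Feb 16, 2023.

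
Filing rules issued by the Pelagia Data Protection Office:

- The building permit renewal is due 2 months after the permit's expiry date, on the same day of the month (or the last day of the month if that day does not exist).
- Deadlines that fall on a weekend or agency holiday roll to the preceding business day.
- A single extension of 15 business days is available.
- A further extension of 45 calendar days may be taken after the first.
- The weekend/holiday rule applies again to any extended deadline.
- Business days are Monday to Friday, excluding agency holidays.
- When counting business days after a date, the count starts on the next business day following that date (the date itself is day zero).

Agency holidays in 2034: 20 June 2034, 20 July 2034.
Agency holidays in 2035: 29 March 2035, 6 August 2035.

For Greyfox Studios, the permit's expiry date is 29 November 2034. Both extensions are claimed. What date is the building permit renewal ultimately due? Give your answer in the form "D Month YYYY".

Moving 2 months forward from 29 November 2034 on the corresponding day gives 29 January 2035.
29 January 2035 is a Monday and not a listed holiday, so it stands.
Counting 15 further business days from 29 January 2035 reaches 19 February 2035.
19 February 2035 falls on a Monday, which is a business day, so no adjustment is needed.
Add the 45 calendar-day extension to 19 February 2035: 5 April 2035.
5 April 2035 is a Thursday and not a listed holiday, so it stands.
Deadline: 5 April 2035.

5 April 2035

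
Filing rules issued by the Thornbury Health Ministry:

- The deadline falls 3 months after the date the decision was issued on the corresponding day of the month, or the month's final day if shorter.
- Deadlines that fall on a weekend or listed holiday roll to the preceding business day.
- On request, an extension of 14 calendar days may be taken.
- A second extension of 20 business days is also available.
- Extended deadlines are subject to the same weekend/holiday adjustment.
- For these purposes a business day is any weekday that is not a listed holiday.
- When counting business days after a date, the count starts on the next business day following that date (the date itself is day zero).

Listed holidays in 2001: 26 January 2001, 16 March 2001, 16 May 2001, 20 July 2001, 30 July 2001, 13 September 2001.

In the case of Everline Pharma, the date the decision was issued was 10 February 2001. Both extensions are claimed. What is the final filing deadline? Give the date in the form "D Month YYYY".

3 months after 10 February 2001, on the same day of the month, is 10 May 2001.
Since 10 May 2001 is a Thursday and not a holiday, the date is unchanged.
Applying the 14-calendar-day extension: 10 May 2001 + 14 days = 24 May 2001.
Since 24 May 2001 is a Thursday and not a holiday, the date is unchanged.
The 20-business-day extension runs from 24 May 2001 to 21 June 2001.
Since 21 June 2001 is a Thursday and not a holiday, the date is unchanged.
Deadline: 21 June 2001.

21 June 2001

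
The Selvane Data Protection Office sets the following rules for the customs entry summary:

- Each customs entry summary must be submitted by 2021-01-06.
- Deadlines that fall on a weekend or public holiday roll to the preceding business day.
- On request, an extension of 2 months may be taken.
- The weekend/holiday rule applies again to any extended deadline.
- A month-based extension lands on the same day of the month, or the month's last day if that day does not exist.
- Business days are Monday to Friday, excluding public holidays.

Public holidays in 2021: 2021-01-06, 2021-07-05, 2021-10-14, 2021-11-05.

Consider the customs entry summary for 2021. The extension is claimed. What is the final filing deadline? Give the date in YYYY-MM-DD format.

2021-03-05

Start from the fixed due date, 2021-01-06.
2021-01-06 falls on a listed holiday. Rolling to the preceding business day gives 2021-01-05, a Tuesday.
The 2 months extension carries 2021-01-05 to 2021-03-05.
2021-03-05 falls on a Friday, which is a business day, so no adjustment is needed.
Deadline: 2021-03-05.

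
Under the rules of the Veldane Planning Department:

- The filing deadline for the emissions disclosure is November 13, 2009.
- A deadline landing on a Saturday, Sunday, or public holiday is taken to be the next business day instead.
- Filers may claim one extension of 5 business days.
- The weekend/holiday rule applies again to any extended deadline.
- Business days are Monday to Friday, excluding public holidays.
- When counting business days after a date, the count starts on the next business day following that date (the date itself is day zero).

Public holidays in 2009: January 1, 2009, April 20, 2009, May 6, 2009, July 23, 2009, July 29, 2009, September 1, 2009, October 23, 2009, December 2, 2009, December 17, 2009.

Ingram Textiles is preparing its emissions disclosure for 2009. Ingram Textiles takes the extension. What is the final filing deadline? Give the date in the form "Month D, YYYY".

The statutory due date is November 13, 2009.
Since November 13, 2009 is a Friday and not a holiday, the date is unchanged.
Counting 5 further business days from November 13, 2009 reaches November 20, 2009.
November 20, 2009 falls on a Friday, which is a business day, so no adjustment is needed.
Deadline: November 20, 2009.

November 20, 2009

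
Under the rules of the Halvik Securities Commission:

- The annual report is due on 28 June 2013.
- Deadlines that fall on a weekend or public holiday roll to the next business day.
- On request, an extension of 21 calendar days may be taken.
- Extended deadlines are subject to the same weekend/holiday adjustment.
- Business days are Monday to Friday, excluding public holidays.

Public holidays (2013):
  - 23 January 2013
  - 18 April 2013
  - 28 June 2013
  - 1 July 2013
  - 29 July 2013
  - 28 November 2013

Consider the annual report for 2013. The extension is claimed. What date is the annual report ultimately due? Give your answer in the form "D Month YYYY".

The stated deadline is 28 June 2013.
28 June 2013 is a listed holiday; the next business day is 2 July 2013 (Tuesday).
The 21-calendar-day extension moves the deadline from 2 July 2013 to 23 July 2013.
23 July 2013 falls on a Tuesday, which is a business day, so no adjustment is needed.
So the filing is due 23 July 2013.

23 July 2013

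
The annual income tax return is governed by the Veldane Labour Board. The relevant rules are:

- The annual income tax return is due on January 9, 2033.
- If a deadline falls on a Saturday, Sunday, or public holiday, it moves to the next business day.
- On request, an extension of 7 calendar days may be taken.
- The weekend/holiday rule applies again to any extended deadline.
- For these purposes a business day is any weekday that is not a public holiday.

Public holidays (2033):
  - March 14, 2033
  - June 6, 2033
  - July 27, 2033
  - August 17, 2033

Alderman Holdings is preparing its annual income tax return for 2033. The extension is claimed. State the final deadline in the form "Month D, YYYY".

The stated deadline is January 9, 2033.
January 9, 2033 falls on a Sunday. Rolling to the next business day gives January 10, 2033, a Monday.
Applying the 7-calendar-day extension: January 10, 2033 + 7 days = January 17, 2033.
Since January 17, 2033 is a Monday and not a holiday, the date is unchanged.
So the filing is due January 17, 2033.

January 17, 2033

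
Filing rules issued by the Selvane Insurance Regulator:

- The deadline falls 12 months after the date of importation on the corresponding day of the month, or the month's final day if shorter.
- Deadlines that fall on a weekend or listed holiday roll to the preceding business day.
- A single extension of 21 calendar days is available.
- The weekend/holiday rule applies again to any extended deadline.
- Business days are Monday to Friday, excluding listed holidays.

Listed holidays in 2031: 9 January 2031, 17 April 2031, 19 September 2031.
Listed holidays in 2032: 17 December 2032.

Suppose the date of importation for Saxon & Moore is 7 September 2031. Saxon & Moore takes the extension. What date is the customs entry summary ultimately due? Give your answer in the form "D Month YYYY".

Moving 12 months forward from 7 September 2031 on the corresponding day gives 7 September 2032.
Since 7 September 2032 is a Tuesday and not a holiday, the date is unchanged.
Applying the 21-calendar-day extension: 7 September 2032 + 21 days = 28 September 2032.
28 September 2032 falls on a Tuesday, which is a business day, so no adjustment is needed.
So the filing is due 28 September 2032.

28 September 2032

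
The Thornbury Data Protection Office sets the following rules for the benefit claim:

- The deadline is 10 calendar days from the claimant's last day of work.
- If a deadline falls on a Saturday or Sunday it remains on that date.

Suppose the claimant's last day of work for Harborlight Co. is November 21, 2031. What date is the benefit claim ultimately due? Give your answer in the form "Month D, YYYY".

December 1, 2031

10 calendar days after November 21, 2031 is December 1, 2031.
December 1, 2031 falls on a Monday. The rules make no weekend/holiday allowance, so it remains December 1, 2031.
Deadline: December 1, 2031.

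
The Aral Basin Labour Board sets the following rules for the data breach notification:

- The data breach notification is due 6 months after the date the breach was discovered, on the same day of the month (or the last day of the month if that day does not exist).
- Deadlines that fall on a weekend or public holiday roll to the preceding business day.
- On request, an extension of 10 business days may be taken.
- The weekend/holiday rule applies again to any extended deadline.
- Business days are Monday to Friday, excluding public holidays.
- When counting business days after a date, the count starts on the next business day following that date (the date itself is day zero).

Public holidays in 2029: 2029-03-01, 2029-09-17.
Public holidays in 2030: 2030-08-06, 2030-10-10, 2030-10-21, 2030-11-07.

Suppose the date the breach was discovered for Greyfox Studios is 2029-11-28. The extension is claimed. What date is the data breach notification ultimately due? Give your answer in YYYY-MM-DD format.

6 months from 2029-11-28 is 2030-05-28.
2030-05-28 is a Tuesday and not a listed holiday, so it stands.
Applying the 10-business-day extension: 10 business days after 2030-05-28 is 2030-06-11.
2030-06-11 falls on a Tuesday, which is a business day, so no adjustment is needed.
So the filing is due 2030-06-11.

2030-06-11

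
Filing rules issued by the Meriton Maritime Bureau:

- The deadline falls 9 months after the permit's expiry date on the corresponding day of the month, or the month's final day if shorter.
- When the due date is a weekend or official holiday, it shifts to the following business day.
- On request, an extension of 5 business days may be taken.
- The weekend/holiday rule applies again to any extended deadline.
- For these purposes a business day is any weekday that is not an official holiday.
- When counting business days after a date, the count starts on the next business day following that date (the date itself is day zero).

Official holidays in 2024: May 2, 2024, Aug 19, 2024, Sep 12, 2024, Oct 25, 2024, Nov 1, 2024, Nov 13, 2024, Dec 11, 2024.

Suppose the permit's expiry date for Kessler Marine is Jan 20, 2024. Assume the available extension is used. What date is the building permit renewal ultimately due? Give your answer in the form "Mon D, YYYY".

9 months from Jan 20, 2024 is Oct 20, 2024.
Oct 20, 2024 is a Sunday; the next business day is Oct 21, 2024 (Monday).
Counting 5 further business days from Oct 21, 2024 reaches Oct 29, 2024.
Oct 29, 2024 is a Tuesday and not a listed holiday, so it stands.
Final deadline: Oct 29, 2024.

Oct 29, 2024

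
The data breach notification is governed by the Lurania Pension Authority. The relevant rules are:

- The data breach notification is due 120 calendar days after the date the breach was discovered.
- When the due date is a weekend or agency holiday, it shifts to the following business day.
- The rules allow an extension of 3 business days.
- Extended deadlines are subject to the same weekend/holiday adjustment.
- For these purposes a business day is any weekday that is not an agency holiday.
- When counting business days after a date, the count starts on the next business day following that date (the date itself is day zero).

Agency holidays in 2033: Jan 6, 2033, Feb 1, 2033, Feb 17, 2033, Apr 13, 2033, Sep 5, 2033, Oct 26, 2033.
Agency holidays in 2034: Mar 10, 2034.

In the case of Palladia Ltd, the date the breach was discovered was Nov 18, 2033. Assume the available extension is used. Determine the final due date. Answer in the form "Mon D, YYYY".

120 calendar days after Nov 18, 2033 is Mar 18, 2034.
Mar 18, 2034 is a Saturday, so it moves to the next business day, Mar 20, 2034 (Monday).
Applying the 3-business-day extension: 3 business days after Mar 20, 2034 is Mar 23, 2034.
Mar 23, 2034 falls on a Thursday, which is a business day, so no adjustment is needed.
Deadline: Mar 23, 2034.

Mar 23, 2034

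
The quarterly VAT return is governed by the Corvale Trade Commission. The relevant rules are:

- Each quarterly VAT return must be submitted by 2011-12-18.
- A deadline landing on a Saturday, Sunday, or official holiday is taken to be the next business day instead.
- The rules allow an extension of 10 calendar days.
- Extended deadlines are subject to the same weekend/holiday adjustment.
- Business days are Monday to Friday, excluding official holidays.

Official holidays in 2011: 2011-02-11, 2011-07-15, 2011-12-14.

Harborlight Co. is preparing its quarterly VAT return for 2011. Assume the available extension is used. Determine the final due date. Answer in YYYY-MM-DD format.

2011-12-29

Start from the fixed due date, 2011-12-18.
2011-12-18 is a Sunday, so it moves to the next business day, 2011-12-19 (Monday).
Add the 10 calendar-day extension to 2011-12-19: 2011-12-29.
Since 2011-12-29 is a Thursday and not a holiday, the date is unchanged.
Final deadline: 2011-12-29.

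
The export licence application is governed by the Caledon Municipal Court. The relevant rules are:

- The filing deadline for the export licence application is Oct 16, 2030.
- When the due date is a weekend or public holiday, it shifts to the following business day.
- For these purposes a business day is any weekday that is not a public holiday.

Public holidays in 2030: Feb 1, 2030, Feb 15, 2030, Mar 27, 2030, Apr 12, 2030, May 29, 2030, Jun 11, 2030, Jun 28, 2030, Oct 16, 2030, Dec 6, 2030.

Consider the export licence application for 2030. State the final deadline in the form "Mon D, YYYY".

The statutory due date is Oct 16, 2030.
Oct 16, 2030 is a listed holiday; the next business day is Oct 17, 2030 (Thursday).
The final due date is Oct 17, 2030.

Oct 17, 2030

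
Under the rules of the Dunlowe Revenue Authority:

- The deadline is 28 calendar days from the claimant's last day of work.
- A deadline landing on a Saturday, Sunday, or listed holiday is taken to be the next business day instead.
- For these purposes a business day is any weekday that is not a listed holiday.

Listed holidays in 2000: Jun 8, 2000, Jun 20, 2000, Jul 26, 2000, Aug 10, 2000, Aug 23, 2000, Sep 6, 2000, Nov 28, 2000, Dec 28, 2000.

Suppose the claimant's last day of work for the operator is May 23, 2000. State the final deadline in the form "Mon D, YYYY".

Jun 21, 2000

From May 23, 2000, 28 calendar days later is Jun 20, 2000.
Jun 20, 2000 falls on a listed holiday. Rolling to the next business day gives Jun 21, 2000, a Wednesday.
Final deadline: Jun 21, 2000.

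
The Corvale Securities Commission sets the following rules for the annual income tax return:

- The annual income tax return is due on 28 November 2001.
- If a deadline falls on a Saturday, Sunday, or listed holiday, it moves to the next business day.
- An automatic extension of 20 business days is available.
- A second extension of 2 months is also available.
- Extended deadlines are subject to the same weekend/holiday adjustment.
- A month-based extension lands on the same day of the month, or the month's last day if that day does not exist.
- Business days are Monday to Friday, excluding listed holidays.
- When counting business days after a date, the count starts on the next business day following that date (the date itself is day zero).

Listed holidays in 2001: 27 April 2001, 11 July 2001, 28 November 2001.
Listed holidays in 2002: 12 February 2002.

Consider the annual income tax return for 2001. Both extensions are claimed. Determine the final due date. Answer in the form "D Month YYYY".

27 February 2002

The stated deadline is 28 November 2001.
28 November 2001 is a listed holiday, so it moves to the next business day, 29 November 2001 (Thursday).
Counting 20 further business days from 29 November 2001 reaches 27 December 2001.
Since 27 December 2001 is a Thursday and not a holiday, the date is unchanged.
Add 2 months to 27 December 2001: 27 February 2002.
Since 27 February 2002 is a Wednesday and not a holiday, the date is unchanged.
Deadline: 27 February 2002.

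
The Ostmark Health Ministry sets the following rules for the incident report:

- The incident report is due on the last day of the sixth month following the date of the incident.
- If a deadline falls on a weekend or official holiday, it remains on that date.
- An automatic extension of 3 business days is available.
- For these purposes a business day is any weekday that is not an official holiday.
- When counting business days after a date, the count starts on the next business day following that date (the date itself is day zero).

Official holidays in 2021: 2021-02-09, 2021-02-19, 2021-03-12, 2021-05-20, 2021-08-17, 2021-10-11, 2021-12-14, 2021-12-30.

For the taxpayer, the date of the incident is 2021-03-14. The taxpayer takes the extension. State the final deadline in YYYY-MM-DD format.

2021-10-05

6 months after 2021-03-14 falls in September 2021; the last day of that month is 2021-09-30.
2021-09-30 is a Thursday; no weekend or holiday adjustment applies.
Applying the 3-business-day extension: 3 business days after 2021-09-30 is 2021-10-05.
No adjustment is made for weekends or holidays, so 2021-10-05 stands.
The final due date is 2021-10-05.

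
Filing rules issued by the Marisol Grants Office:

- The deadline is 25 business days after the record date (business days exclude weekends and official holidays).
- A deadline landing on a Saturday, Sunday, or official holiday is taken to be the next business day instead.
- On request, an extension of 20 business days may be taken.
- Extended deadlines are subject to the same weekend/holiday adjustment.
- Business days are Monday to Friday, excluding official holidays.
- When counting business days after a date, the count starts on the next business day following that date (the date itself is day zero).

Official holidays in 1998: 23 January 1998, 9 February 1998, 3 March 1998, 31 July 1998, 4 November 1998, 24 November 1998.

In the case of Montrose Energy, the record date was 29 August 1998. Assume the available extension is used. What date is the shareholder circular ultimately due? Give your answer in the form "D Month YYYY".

25 business days after 29 August 1998, excluding weekends and holidays, is 2 October 1998.
2 October 1998 (Friday) is already a business day.
Applying the 20-business-day extension: 20 business days after 2 October 1998 is 30 October 1998.
30 October 1998 is a Friday and not a listed holiday, so it stands.
The final due date is 30 October 1998.

30 October 1998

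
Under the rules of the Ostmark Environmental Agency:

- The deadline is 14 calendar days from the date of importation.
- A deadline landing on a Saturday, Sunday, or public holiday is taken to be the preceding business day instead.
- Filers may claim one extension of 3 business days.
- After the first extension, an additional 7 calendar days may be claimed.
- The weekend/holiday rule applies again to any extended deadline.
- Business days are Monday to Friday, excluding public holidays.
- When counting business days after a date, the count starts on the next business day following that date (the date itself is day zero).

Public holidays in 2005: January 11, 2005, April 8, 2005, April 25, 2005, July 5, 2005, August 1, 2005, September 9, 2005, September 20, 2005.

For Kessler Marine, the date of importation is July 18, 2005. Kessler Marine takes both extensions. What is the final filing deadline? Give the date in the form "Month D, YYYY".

August 11, 2005

Adding 14 calendar days to July 18, 2005 gives August 1, 2005.
August 1, 2005 falls on a listed holiday. Rolling to the preceding business day gives July 29, 2005, a Friday.
Applying the 3-business-day extension: 3 business days after July 29, 2005 is August 4, 2005.
August 4, 2005 is a Thursday and not a listed holiday, so it stands.
Applying the 7-calendar-day extension: August 4, 2005 + 7 days = August 11, 2005.
August 11, 2005 (Thursday) is already a business day.
Final deadline: August 11, 2005.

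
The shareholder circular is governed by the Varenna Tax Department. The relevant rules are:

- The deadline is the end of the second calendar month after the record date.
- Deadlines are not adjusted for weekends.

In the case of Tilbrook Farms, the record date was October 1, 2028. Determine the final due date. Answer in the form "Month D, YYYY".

2 months after October 1, 2028 falls in December 2028; the last day of that month is December 31, 2028.
December 31, 2028 is a Sunday; no weekend or holiday adjustment applies.
The final due date is December 31, 2028.

December 31, 2028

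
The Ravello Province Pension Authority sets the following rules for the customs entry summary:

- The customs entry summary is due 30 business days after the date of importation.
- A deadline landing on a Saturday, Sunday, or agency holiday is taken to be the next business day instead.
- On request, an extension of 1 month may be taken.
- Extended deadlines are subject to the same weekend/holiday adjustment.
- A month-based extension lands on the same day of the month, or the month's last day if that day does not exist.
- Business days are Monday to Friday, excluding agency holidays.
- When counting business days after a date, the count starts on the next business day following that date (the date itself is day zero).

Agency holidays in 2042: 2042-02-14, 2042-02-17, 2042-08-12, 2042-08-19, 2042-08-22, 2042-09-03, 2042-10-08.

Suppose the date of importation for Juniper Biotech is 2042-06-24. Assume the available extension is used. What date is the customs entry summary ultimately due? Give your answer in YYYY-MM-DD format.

2042-09-05

30 business days after 2042-06-24, excluding weekends and holidays, is 2042-08-05.
2042-08-05 is a Tuesday and not a listed holiday, so it stands.
The 1 month extension carries 2042-08-05 to 2042-09-05.
Since 2042-09-05 is a Friday and not a holiday, the date is unchanged.
So the filing is due 2042-09-05.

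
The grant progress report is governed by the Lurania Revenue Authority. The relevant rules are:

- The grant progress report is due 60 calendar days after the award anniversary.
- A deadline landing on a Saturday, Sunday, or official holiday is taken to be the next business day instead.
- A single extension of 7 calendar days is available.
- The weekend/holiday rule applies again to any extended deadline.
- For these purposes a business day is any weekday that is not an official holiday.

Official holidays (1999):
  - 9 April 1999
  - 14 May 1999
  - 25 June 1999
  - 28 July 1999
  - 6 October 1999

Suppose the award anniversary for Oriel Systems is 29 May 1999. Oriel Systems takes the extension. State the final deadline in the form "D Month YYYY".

5 August 1999

Adding 60 calendar days to 29 May 1999 gives 28 July 1999.
28 July 1999 is a listed holiday, so it moves to the next business day, 29 July 1999 (Thursday).
With the 7-day extension, 29 July 1999 becomes 5 August 1999.
5 August 1999 falls on a Thursday, which is a business day, so no adjustment is needed.
So the filing is due 5 August 1999.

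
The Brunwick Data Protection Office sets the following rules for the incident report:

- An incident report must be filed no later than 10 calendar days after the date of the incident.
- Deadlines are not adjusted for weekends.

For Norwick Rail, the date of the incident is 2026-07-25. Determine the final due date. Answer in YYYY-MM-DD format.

2026-08-04

10 calendar days after 2026-07-25 is 2026-08-04.
2026-08-04 is a Tuesday; no weekend or holiday adjustment applies.
Deadline: 2026-08-04.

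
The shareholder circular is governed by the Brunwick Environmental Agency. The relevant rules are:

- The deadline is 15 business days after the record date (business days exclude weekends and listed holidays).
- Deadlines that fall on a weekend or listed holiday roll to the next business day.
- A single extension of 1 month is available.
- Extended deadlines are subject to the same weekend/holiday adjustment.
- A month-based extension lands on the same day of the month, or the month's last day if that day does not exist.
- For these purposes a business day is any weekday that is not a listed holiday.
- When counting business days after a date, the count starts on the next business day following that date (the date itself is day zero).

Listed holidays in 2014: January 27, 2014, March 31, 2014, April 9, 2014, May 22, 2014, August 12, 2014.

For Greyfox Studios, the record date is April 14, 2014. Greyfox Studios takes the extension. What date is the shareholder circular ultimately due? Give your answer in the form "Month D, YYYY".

June 5, 2014

15 business days after April 14, 2014, excluding weekends and holidays, is May 5, 2014.
May 5, 2014 falls on a Monday, which is a business day, so no adjustment is needed.
The 1 month extension carries May 5, 2014 to June 5, 2014.
June 5, 2014 (Thursday) is already a business day.
Deadline: June 5, 2014.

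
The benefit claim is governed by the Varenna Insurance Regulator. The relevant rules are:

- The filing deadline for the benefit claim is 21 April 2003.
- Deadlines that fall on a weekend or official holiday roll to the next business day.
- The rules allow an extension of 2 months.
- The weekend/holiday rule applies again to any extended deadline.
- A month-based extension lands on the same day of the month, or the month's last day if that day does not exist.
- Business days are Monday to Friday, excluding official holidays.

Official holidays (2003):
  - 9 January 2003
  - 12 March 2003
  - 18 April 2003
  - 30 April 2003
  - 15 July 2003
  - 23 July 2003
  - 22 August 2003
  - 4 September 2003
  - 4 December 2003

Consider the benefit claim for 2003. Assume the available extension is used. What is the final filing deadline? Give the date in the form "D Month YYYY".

The statutory due date is 21 April 2003.
Since 21 April 2003 is a Monday and not a holiday, the date is unchanged.
Add 2 months to 21 April 2003: 21 June 2003.
21 June 2003 is a Saturday; the next business day is 23 June 2003 (Monday).
The final due date is 23 June 2003.

23 June 2003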